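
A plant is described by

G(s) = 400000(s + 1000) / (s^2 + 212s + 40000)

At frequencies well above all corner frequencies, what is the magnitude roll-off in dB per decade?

-20 dB/decade

Each pole contributes −20 dB/decade at high frequency; each zero contributes +20 dB/decade.
Net: 1 zero(s) − 2 pole(s) → -20 dB/decade.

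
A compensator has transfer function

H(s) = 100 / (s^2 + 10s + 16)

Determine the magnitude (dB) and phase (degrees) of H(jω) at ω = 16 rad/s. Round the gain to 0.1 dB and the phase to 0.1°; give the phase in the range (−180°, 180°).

-9.2 dB, -146.3°

Substitute s = j16:
Numerator: 100 = 100 + j0
Denominator: (j16)^2 + 10(j16) + 16 = -240 + j160
|N| = √(100² + 0²) ≈ 100, ∠N ≈ 0.00°
|D| = √(240² + 160²) ≈ 288.44, ∠D ≈ 146.31°
|H| = 100 / 288.44 ≈ 0.34669
Gain = 20 log₁₀(0.34669) ≈ -9.20 dB
∠H = 0.00° − 146.31° = -146.31°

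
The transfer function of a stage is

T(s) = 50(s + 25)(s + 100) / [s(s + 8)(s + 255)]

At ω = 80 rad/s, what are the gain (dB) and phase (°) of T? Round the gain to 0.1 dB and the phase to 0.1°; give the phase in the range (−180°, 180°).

-10.1 dB, -80.4°

At s = jω = j80:
zero (s+25): 25 + j80 → |·| = √(25²+80²) = √7025 ≈ 83.815, ∠ = arctan(80/25) ≈ 72.65°
zero (s+100): 100 + j80 → |·| = √(100²+80²) = √16400 ≈ 128.06, ∠ = arctan(80/100) ≈ 38.66°
pole (s+8): 8 + j80 → |·| = √(8²+80²) = √6464 ≈ 80.399, ∠ = arctan(80/8) ≈ 84.29°
pole (s+255): 255 + j80 → |·| = √(255²+80²) = √71425 ≈ 267.25, ∠ = arctan(80/255) ≈ 17.42°
pole at origin: |s| = 80, ∠ = 90.00° (in denominator)
|T| = 50 · 10733 / 1.7189e+06 ≈ 0.31221
Gain = 20 log₁₀(0.31221) ≈ -10.11 dB
∠T = 111.31° − 191.71° = -80.40°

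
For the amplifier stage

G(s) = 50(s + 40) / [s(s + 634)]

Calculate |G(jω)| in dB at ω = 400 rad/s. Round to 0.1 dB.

At s = jω = j400:
zero (s+40): 40 + j400 → |·| = √(40²+400²) = √161600 ≈ 402, ∠ = arctan(400/40) ≈ 84.29°
pole (s+634): 634 + j400 → |·| = √(634²+400²) = √561956 ≈ 749.64, ∠ = arctan(400/634) ≈ 32.25°
pole at origin: |s| = 400, ∠ = 90.00° (in denominator)
|G| = 50 · 402 / 2.9986e+05 ≈ 0.067031
Gain = 20 log₁₀(0.067031) ≈ -23.47 dB

-23.5 dB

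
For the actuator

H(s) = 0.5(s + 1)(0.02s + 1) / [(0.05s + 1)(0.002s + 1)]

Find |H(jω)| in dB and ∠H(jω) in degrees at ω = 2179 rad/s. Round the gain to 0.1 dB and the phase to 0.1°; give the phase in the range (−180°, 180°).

At ω = 2179 rad/s:
zero (1 + j2179·1) = 1 + j2179 → |·| ≈ 2179, ∠ ≈ 89.97°
zero (1 + j2179·0.02) = 1 + j43.58 → |·| ≈ 43.591, ∠ ≈ 88.69°
pole (1 + j2179·0.05) = 1 + j108.95 → |·| ≈ 108.95, ∠ ≈ 89.47°
pole (1 + j2179·0.002) = 1 + j4.358 → |·| ≈ 4.4713, ∠ ≈ 77.08°
|H| = 0.5 · 2179 · 43.591 / (108.95 · 4.4713) ≈ 97.491
Gain = 20 log₁₀(97.491) ≈ 39.78 dB
∠H = (89.97° + 88.69°) − (89.47° + 77.08°) = 12.11°

39.8 dB, 12.1°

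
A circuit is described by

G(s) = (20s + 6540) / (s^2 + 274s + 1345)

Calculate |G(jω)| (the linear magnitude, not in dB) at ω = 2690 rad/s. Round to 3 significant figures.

0.00745

Substitute s = j2690:
Numerator: 20(j2690) + 6540 = 6540 + j53800
Denominator: (j2690)^2 + 274(j2690) + 1345 = -7234755 + j737060
|N| = √(6540² + 53800²) ≈ 54196, ∠N ≈ 83.07°
|D| = √(7234755² + 737060²) ≈ 7.2722e+06, ∠D ≈ 174.18°
|G| = 54196 / 7.2722e+06 ≈ 0.0074525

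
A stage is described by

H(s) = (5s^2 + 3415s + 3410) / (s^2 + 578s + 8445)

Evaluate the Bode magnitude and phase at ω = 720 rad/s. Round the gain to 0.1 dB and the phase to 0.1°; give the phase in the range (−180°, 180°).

Substitute s = j720:
Numerator: 5(j720)^2 + 3415(j720) + 3410 = -2588590 + j2458800
Denominator: (j720)^2 + 578(j720) + 8445 = -509955 + j416160
|N| = √(2588590² + 2458800²) ≈ 3.5702e+06, ∠N ≈ 136.47°
|D| = √(509955² + 416160²) ≈ 6.5821e+05, ∠D ≈ 140.78°
|H| = 3.5702e+06 / 6.5821e+05 ≈ 5.4241
Gain = 20 log₁₀(5.4241) ≈ 14.69 dB
∠H = 136.47° − 140.78° = -4.31°

14.7 dB, -4.3°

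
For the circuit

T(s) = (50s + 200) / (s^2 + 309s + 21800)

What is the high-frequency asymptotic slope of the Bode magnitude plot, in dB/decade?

-20 dB/decade

Each pole contributes −20 dB/decade at high frequency; each zero contributes +20 dB/decade.
Net: 1 zero(s) − 2 pole(s) → -20 dB/decade.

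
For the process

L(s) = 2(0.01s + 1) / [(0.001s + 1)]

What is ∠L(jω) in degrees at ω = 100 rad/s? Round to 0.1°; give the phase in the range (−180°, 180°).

At ω = 100 rad/s:
zero (1 + j100·0.01) = 1 + j1 → |·| ≈ 1.4142, ∠ ≈ 45.00°
pole (1 + j100·0.001) = 1 + j0.1 → |·| ≈ 1.005, ∠ ≈ 5.71°
∠L = (45.00°) − (5.71°) = 39.29°

39.3°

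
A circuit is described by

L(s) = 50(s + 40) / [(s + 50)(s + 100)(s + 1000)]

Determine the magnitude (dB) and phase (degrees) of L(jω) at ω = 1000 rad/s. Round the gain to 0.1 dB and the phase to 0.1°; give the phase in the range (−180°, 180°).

At s = jω = j1000:
zero (s+40): 40 + j1000 → |·| = √(40²+1000²) = √1001600 ≈ 1000.8, ∠ = arctan(1000/40) ≈ 87.71°
pole (s+50): 50 + j1000 → |·| = √(50²+1000²) = √1002500 ≈ 1001.2, ∠ = arctan(1000/50) ≈ 87.14°
pole (s+100): 100 + j1000 → |·| = √(100²+1000²) = √1010000 ≈ 1005, ∠ = arctan(1000/100) ≈ 84.29°
pole (s+1000): 1000 + j1000 → |·| = √(1000²+1000²) = √2000000 ≈ 1414.2, ∠ = arctan(1000/1000) ≈ 45.00°
|L| = 50 · 1000.8 / 1.423e+09 ≈ 3.5165e-05
Gain = 20 log₁₀(3.5165e-05) ≈ -89.08 dB
∠L = 87.71° − 216.43° = -128.72°

-89.1 dB, -128.7°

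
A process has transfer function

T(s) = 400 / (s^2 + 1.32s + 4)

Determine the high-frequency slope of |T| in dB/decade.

Each pole contributes −20 dB/decade at high frequency; each zero contributes +20 dB/decade.
Net: 0 zero(s) − 2 pole(s) → -40 dB/decade.

-40 dB/decade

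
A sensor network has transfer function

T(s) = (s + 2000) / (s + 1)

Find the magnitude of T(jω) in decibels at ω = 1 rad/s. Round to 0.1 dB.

Substitute s = j1:
Numerator: (j1) + 2000 = 2000 + j1
Denominator: (j1) + 1 = 1 + j1
|N| = √(2000² + 1²) ≈ 2000, ∠N ≈ 0.03°
|D| = √(1² + 1²) ≈ 1.4142, ∠D ≈ 45.00°
|T| = 2000 / 1.4142 ≈ 1414.2
Gain = 20 log₁₀(1414.2) ≈ 63.01 dB

63.0 dB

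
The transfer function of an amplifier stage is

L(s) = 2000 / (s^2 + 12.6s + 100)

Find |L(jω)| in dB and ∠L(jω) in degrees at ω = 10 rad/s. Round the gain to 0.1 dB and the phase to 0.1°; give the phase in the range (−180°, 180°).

At s = jω = j10:
quadratic: (j10)² + 12.6·j10 + 100 = 0 + j126 → |·| ≈ 126, ∠ ≈ 90.00°
|L| = 2000 / 126 ≈ 15.873
Gain = 20 log₁₀(15.873) ≈ 24.01 dB
∠L = 0.00° − 90.00° = -90.00°

24.0 dB, -90.0°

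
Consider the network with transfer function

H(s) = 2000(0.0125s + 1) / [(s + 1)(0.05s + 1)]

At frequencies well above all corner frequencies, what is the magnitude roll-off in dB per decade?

-20 dB/decade

Each pole contributes −20 dB/decade at high frequency; each zero contributes +20 dB/decade.
Net: 1 zero(s) − 2 pole(s) → -20 dB/decade.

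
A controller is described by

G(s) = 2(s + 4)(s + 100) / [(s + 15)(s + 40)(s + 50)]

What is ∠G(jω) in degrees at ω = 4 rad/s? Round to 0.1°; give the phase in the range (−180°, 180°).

At s = jω = j4:
zero (s+4): 4 + j4 → |·| = √(4²+4²) = √32 ≈ 5.6569, ∠ = arctan(4/4) ≈ 45.00°
zero (s+100): 100 + j4 → |·| = √(100²+4²) = √10016 ≈ 100.08, ∠ = arctan(4/100) ≈ 2.29°
pole (s+15): 15 + j4 → |·| = √(15²+4²) = √241 ≈ 15.524, ∠ = arctan(4/15) ≈ 14.93°
pole (s+40): 40 + j4 → |·| = √(40²+4²) = √1616 ≈ 40.2, ∠ = arctan(4/40) ≈ 5.71°
pole (s+50): 50 + j4 → |·| = √(50²+4²) = √2516 ≈ 50.16, ∠ = arctan(4/50) ≈ 4.57°
∠G = 47.29° − 25.21° = 22.08°

22.1°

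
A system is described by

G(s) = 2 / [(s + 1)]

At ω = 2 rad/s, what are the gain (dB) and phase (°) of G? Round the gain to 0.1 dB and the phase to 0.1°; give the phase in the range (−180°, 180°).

At ω = 2 rad/s:
pole (1 + j2·1) = 1 + j2 → |·| ≈ 2.2361, ∠ ≈ 63.43°
|G| = 2 · 1 / (2.2361) ≈ 0.89441
Gain = 20 log₁₀(0.89441) ≈ -0.97 dB
∠G = (0°) − (63.43°) = -63.43°

-1.0 dB, -63.4°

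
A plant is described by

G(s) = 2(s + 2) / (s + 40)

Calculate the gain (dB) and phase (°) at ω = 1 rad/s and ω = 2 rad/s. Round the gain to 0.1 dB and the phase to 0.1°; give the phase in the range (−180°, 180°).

ω = 1: -19.0 dB, 25.1°; ω = 2: -17.0 dB, 42.1°

At s = jω = j1:
zero (s+2): 2 + j1 → |·| = √(2²+1²) = √5 ≈ 2.2361, ∠ = arctan(1/2) ≈ 26.57°
pole (s+40): 40 + j1 → |·| = √(40²+1²) = √1601 ≈ 40.012, ∠ = arctan(1/40) ≈ 1.43°
|G| = 2 · 2.2361 / 40.012 ≈ 0.11177
Gain = 20 log₁₀(0.11177) ≈ -19.03 dB
∠G = 26.57° − 1.43° = 25.14°

At s = jω = j2:
zero (s+2): 2 + j2 → |·| = √(2²+2²) = √8 ≈ 2.8284, ∠ = arctan(2/2) ≈ 45.00°
pole (s+40): 40 + j2 → |·| = √(40²+2²) = √1604 ≈ 40.05, ∠ = arctan(2/40) ≈ 2.86°
|G| = 2 · 2.8284 / 40.05 ≈ 0.14124
Gain = 20 log₁₀(0.14124) ≈ -17.00 dB
∠G = 45.00° − 2.86° = 42.14°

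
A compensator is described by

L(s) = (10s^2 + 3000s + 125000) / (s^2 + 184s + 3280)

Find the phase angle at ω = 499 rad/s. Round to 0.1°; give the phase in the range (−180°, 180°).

-11.8°

Substitute s = j499:
Numerator: 10(j499)^2 + 3000(j499) + 125000 = -2365010 + j1497000
Denominator: (j499)^2 + 184(j499) + 3280 = -245721 + j91816
|N| = √(2365010² + 1497000²) ≈ 2.799e+06, ∠N ≈ 147.67°
|D| = √(245721² + 91816²) ≈ 2.6231e+05, ∠D ≈ 159.51°
∠L = 147.67° − 159.51° = -11.84°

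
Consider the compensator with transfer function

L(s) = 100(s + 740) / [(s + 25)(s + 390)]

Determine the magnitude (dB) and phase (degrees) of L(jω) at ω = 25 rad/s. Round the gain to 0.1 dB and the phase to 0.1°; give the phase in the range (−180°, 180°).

14.6 dB, -46.7°

At s = jω = j25:
zero (s+740): 740 + j25 → |·| = √(740²+25²) = √548225 ≈ 740.42, ∠ = arctan(25/740) ≈ 1.93°
pole (s+25): 25 + j25 → |·| = √(25²+25²) = √1250 ≈ 35.355, ∠ = arctan(25/25) ≈ 45.00°
pole (s+390): 390 + j25 → |·| = √(390²+25²) = √152725 ≈ 390.8, ∠ = arctan(25/390) ≈ 3.67°
|L| = 100 · 740.42 / 13817 ≈ 5.3588
Gain = 20 log₁₀(5.3588) ≈ 14.58 dB
∠L = 1.93° − 48.67° = -46.74°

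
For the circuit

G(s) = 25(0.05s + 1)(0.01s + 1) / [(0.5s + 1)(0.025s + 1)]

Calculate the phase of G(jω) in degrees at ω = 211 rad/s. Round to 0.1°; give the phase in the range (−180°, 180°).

At ω = 211 rad/s:
zero (1 + j211·0.05) = 1 + j10.55 → |·| ≈ 10.597, ∠ ≈ 84.59°
zero (1 + j211·0.01) = 1 + j2.11 → |·| ≈ 2.335, ∠ ≈ 64.64°
pole (1 + j211·0.5) = 1 + j105.5 → |·| ≈ 105.5, ∠ ≈ 89.46°
pole (1 + j211·0.025) = 1 + j5.275 → |·| ≈ 5.369, ∠ ≈ 79.27°
∠G = (84.59° + 64.64°) − (89.46° + 79.27°) = -19.50°

-19.5°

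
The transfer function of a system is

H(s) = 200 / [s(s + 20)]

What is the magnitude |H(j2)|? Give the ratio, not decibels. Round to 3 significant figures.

4.98

At s = jω = j2:
pole (s+20): 20 + j2 → |·| = √(20²+2²) = √404 ≈ 20.1, ∠ = arctan(2/20) ≈ 5.71°
pole at origin: |s| = 2, ∠ = 90.00° (in denominator)
|H| = 200 / 40.2 ≈ 4.9751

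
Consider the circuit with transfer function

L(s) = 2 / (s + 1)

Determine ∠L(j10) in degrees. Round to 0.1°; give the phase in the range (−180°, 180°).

Substitute s = j10:
Numerator: 2 = 2 + j0
Denominator: (j10) + 1 = 1 + j10
|N| = √(2² + 0²) ≈ 2, ∠N ≈ 0.00°
|D| = √(1² + 10²) ≈ 10.05, ∠D ≈ 84.29°
∠L = 0.00° − 84.29° = -84.29°

-84.3°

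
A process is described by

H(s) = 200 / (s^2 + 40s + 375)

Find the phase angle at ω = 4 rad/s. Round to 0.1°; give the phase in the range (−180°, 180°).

Substitute s = j4:
Numerator: 200 = 200 + j0
Denominator: (j4)^2 + 40(j4) + 375 = 359 + j160
|N| = √(200² + 0²) ≈ 200, ∠N ≈ 0.00°
|D| = √(359² + 160²) ≈ 393.04, ∠D ≈ 24.02°
∠H = 0.00° − 24.02° = -24.02°

-24.0°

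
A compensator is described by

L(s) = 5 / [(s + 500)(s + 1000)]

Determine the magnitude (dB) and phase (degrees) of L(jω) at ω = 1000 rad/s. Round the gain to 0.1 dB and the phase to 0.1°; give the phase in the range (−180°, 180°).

-110.0 dB, -108.4°

At s = jω = j1000:
pole (s+500): 500 + j1000 → |·| = √(500²+1000²) = √1250000 ≈ 1118, ∠ = arctan(1000/500) ≈ 63.43°
pole (s+1000): 1000 + j1000 → |·| = √(1000²+1000²) = √2000000 ≈ 1414.2, ∠ = arctan(1000/1000) ≈ 45.00°
|L| = 5 / 1.5811e+06 ≈ 3.1624e-06
Gain = 20 log₁₀(3.1624e-06) ≈ -110.00 dB
∠L = 0.00° − 108.43° = -108.43°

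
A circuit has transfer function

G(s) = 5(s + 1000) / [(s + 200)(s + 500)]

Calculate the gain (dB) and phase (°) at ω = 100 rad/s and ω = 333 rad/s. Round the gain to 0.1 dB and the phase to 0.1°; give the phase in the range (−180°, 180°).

At s = jω = j100:
zero (s+1000): 1000 + j100 → |·| = √(1000²+100²) = √1010000 ≈ 1005, ∠ = arctan(100/1000) ≈ 5.71°
pole (s+200): 200 + j100 → |·| = √(200²+100²) = √50000 ≈ 223.61, ∠ = arctan(100/200) ≈ 26.57°
pole (s+500): 500 + j100 → |·| = √(500²+100²) = √260000 ≈ 509.9, ∠ = arctan(100/500) ≈ 11.31°
|G| = 5 · 1005 / 1.1402e+05 ≈ 0.044071
Gain = 20 log₁₀(0.044071) ≈ -27.12 dB
∠G = 5.71° − 37.88° = -32.17°

At s = jω = j333:
zero (s+1000): 1000 + j333 → |·| = √(1000²+333²) = √1110889 ≈ 1054, ∠ = arctan(333/1000) ≈ 18.42°
pole (s+200): 200 + j333 → |·| = √(200²+333²) = √150889 ≈ 388.44, ∠ = arctan(333/200) ≈ 59.01°
pole (s+500): 500 + j333 → |·| = √(500²+333²) = √360889 ≈ 600.74, ∠ = arctan(333/500) ≈ 33.66°
|G| = 5 · 1054 / 2.3335e+05 ≈ 0.022584
Gain = 20 log₁₀(0.022584) ≈ -32.92 dB
∠G = 18.42° − 92.67° = -74.25°

ω = 100: -27.1 dB, -32.2°; ω = 333: -32.9 dB, -74.3°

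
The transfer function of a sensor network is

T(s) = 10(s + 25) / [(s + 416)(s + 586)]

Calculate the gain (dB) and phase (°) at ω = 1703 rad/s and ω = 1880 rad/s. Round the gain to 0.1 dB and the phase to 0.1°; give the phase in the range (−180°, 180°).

ω = 1703: -45.4 dB, -58.1°; ω = 1880: -46.1 dB, -61.0°

At s = jω = j1703:
zero (s+25): 25 + j1703 → |·| = √(25²+1703²) = √2900834 ≈ 1703.2, ∠ = arctan(1703/25) ≈ 89.16°
pole (s+416): 416 + j1703 → |·| = √(416²+1703²) = √3073265 ≈ 1753.1, ∠ = arctan(1703/416) ≈ 76.27°
pole (s+586): 586 + j1703 → |·| = √(586²+1703²) = √3243605 ≈ 1801, ∠ = arctan(1703/586) ≈ 71.01°
|T| = 10 · 1703.2 / 3.1573e+06 ≈ 0.0053945
Gain = 20 log₁₀(0.0053945) ≈ -45.36 dB
∠T = 89.16° − 147.28° = -58.12°

At s = jω = j1880:
zero (s+25): 25 + j1880 → |·| = √(25²+1880²) = √3535025 ≈ 1880.2, ∠ = arctan(1880/25) ≈ 89.24°
pole (s+416): 416 + j1880 → |·| = √(416²+1880²) = √3707456 ≈ 1925.5, ∠ = arctan(1880/416) ≈ 77.52°
pole (s+586): 586 + j1880 → |·| = √(586²+1880²) = √3877796 ≈ 1969.2, ∠ = arctan(1880/586) ≈ 72.69°
|T| = 10 · 1880.2 / 3.7917e+06 ≈ 0.0049587
Gain = 20 log₁₀(0.0049587) ≈ -46.09 dB
∠T = 89.24° − 150.21° = -60.97°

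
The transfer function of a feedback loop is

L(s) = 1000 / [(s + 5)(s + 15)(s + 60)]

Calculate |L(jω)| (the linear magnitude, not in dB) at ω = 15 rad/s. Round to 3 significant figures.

At s = jω = j15:
pole (s+5): 5 + j15 → |·| = √(5²+15²) = √250 ≈ 15.811, ∠ = arctan(15/5) ≈ 71.57°
pole (s+15): 15 + j15 → |·| = √(15²+15²) = √450 ≈ 21.213, ∠ = arctan(15/15) ≈ 45.00°
pole (s+60): 60 + j15 → |·| = √(60²+15²) = √3825 ≈ 61.847, ∠ = arctan(15/60) ≈ 14.04°
|L| = 1000 / 20743 ≈ 0.048209

0.0482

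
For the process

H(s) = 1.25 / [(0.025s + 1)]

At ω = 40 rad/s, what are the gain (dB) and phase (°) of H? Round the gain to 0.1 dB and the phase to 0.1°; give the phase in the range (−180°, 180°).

At ω = 40 rad/s:
pole (1 + j40·0.025) = 1 + j1 → |·| ≈ 1.4142, ∠ ≈ 45.00°
|H| = 1.25 · 1 / (1.4142) ≈ 0.88389
Gain = 20 log₁₀(0.88389) ≈ -1.07 dB
∠H = (0°) − (45.00°) = -45.00°

-1.1 dB, -45.0°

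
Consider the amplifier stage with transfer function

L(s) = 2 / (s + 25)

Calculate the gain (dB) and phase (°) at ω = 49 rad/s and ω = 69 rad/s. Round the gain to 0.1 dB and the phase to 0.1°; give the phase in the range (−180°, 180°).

ω = 49: -28.8 dB, -63.0°; ω = 69: -31.3 dB, -70.1°

At s = jω = j49:
pole (s+25): 25 + j49 → |·| = √(25²+49²) = √3026 ≈ 55.009, ∠ = arctan(49/25) ≈ 62.97°
|L| = 2 / 55.009 ≈ 0.036358
Gain = 20 log₁₀(0.036358) ≈ -28.79 dB
∠L = 0.00° − 62.97° = -62.97°

At s = jω = j69:
pole (s+25): 25 + j69 → |·| = √(25²+69²) = √5386 ≈ 73.389, ∠ = arctan(69/25) ≈ 70.08°
|L| = 2 / 73.389 ≈ 0.027252
Gain = 20 log₁₀(0.027252) ≈ -31.29 dB
∠L = 0.00° − 70.08° = -70.08°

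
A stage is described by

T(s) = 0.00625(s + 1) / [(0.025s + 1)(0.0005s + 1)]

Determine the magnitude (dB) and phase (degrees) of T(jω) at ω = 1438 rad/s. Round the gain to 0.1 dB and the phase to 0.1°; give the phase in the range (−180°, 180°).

At ω = 1438 rad/s:
zero (1 + j1438·1) = 1 + j1438 → |·| ≈ 1438, ∠ ≈ 89.96°
pole (1 + j1438·0.025) = 1 + j35.95 → |·| ≈ 35.964, ∠ ≈ 88.41°
pole (1 + j1438·0.0005) = 1 + j0.719 → |·| ≈ 1.2316, ∠ ≈ 35.72°
|T| = 0.00625 · 1438 / (35.964 · 1.2316) ≈ 0.20291
Gain = 20 log₁₀(0.20291) ≈ -13.85 dB
∠T = (89.96°) − (88.41° + 35.72°) = -34.17°

-13.9 dB, -34.2°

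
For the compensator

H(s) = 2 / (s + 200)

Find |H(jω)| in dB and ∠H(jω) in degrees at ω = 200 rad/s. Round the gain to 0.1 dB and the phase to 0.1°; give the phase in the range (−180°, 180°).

Substitute s = j200:
Numerator: 2 = 2 + j0
Denominator: (j200) + 200 = 200 + j200
|N| = √(2² + 0²) ≈ 2, ∠N ≈ 0.00°
|D| = √(200² + 200²) ≈ 282.84, ∠D ≈ 45.00°
|H| = 2 / 282.84 ≈ 0.0070711
Gain = 20 log₁₀(0.0070711) ≈ -43.01 dB
∠H = 0.00° − 45.00° = -45.00°

-43.0 dB, -45.0°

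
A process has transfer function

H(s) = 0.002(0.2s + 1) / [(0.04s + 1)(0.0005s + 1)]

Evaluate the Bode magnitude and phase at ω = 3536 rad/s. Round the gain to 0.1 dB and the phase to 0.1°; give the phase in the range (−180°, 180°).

-46.2 dB, -60.2°

At ω = 3536 rad/s:
zero (1 + j3536·0.2) = 1 + j707.2 → |·| ≈ 707.2, ∠ ≈ 89.92°
pole (1 + j3536·0.04) = 1 + j141.44 → |·| ≈ 141.44, ∠ ≈ 89.59°
pole (1 + j3536·0.0005) = 1 + j1.768 → |·| ≈ 2.0312, ∠ ≈ 60.51°
|H| = 0.002 · 707.2 / (141.44 · 2.0312) ≈ 0.0049232
Gain = 20 log₁₀(0.0049232) ≈ -46.16 dB
∠H = (89.92°) − (89.59° + 60.51°) = -60.18°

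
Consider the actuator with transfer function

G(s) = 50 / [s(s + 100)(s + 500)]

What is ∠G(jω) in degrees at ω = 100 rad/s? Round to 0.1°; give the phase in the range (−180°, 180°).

At s = jω = j100:
pole (s+100): 100 + j100 → |·| = √(100²+100²) = √20000 ≈ 141.42, ∠ = arctan(100/100) ≈ 45.00°
pole (s+500): 500 + j100 → |·| = √(500²+100²) = √260000 ≈ 509.9, ∠ = arctan(100/500) ≈ 11.31°
pole at origin: |s| = 100, ∠ = 90.00° (in denominator)
∠G = 0.00° − 146.31° = -146.31°

-146.3°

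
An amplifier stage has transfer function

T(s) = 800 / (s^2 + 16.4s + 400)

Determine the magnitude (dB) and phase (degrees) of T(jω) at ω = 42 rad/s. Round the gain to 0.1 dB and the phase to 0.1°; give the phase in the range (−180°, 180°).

At s = jω = j42:
quadratic: (j42)² + 16.4·j42 + 400 = -1364 + j688.8 → |·| ≈ 1528.1, ∠ ≈ 153.21°
|T| = 800 / 1528.1 ≈ 0.52353
Gain = 20 log₁₀(0.52353) ≈ -5.62 dB
∠T = 0.00° − 153.21° = -153.21°

-5.6 dB, -153.2°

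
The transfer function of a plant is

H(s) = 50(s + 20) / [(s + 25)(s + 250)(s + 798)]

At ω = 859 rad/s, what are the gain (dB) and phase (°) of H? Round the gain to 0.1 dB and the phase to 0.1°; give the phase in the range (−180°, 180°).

-86.4 dB, -120.5°

At s = jω = j859:
zero (s+20): 20 + j859 → |·| = √(20²+859²) = √738281 ≈ 859.23, ∠ = arctan(859/20) ≈ 88.67°
pole (s+25): 25 + j859 → |·| = √(25²+859²) = √738506 ≈ 859.36, ∠ = arctan(859/25) ≈ 88.33°
pole (s+250): 250 + j859 → |·| = √(250²+859²) = √800381 ≈ 894.64, ∠ = arctan(859/250) ≈ 73.77°
pole (s+798): 798 + j859 → |·| = √(798²+859²) = √1374685 ≈ 1172.5, ∠ = arctan(859/798) ≈ 47.11°
|H| = 50 · 859.23 / 9.0144e+08 ≈ 4.7659e-05
Gain = 20 log₁₀(4.7659e-05) ≈ -86.44 dB
∠H = 88.67° − 209.21° = -120.54°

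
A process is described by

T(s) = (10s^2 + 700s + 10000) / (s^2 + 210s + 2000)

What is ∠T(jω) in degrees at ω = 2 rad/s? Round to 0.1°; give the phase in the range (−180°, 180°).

-3.9°

Substitute s = j2:
Numerator: 10(j2)^2 + 700(j2) + 10000 = 9960 + j1400
Denominator: (j2)^2 + 210(j2) + 2000 = 1996 + j420
|N| = √(9960² + 1400²) ≈ 10058, ∠N ≈ 8.00°
|D| = √(1996² + 420²) ≈ 2039.7, ∠D ≈ 11.88°
∠T = 8.00° − 11.88° = -3.88°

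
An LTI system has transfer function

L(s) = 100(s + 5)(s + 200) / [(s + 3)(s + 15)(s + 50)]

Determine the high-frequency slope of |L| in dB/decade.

Each pole contributes −20 dB/decade at high frequency; each zero contributes +20 dB/decade.
Net: 2 zero(s) − 3 pole(s) → -20 dB/decade.

-20 dB/decade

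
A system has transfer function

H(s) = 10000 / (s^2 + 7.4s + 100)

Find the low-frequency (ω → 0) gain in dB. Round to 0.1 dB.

40.0 dB

H(0) = 10000 / 100 = 100
20 log₁₀(100) ≈ 40.00 dB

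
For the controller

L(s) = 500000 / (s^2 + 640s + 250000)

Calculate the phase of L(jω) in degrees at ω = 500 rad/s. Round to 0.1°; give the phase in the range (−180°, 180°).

At s = jω = j500:
quadratic: (j500)² + 640·j500 + 250000 = 0 + j320000 → |·| ≈ 3.2e+05, ∠ ≈ 90.00°
∠L = 0.00° − 90.00° = -90.00°

-90.0°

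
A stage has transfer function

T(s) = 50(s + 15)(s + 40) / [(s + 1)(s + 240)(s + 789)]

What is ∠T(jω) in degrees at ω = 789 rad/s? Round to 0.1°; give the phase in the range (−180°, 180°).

At s = jω = j789:
zero (s+15): 15 + j789 → |·| = √(15²+789²) = √622746 ≈ 789.14, ∠ = arctan(789/15) ≈ 88.91°
zero (s+40): 40 + j789 → |·| = √(40²+789²) = √624121 ≈ 790.01, ∠ = arctan(789/40) ≈ 87.10°
pole (s+1): 1 + j789 → |·| = √(1²+789²) = √622522 ≈ 789, ∠ = arctan(789/1) ≈ 89.93°
pole (s+240): 240 + j789 → |·| = √(240²+789²) = √680121 ≈ 824.69, ∠ = arctan(789/240) ≈ 73.08°
pole (s+789): 789 + j789 → |·| = √(789²+789²) = √1245042 ≈ 1115.8, ∠ = arctan(789/789) ≈ 45.00°
∠T = 176.01° − 208.01° = -32.00°

-32.0°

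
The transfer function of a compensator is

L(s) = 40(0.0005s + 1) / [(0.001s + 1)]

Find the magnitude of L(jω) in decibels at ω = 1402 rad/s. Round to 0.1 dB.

29.1 dB

At ω = 1402 rad/s:
zero (1 + j1402·0.0005) = 1 + j0.701 → |·| ≈ 1.2212, ∠ ≈ 35.03°
pole (1 + j1402·0.001) = 1 + j1.402 → |·| ≈ 1.7221, ∠ ≈ 54.50°
|L| = 40 · 1.2212 / (1.7221) ≈ 28.365
Gain = 20 log₁₀(28.365) ≈ 29.06 dB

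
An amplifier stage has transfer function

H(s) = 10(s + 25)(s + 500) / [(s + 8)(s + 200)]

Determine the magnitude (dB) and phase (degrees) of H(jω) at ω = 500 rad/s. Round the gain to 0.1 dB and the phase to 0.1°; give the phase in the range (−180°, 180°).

At s = jω = j500:
zero (s+25): 25 + j500 → |·| = √(25²+500²) = √250625 ≈ 500.62, ∠ = arctan(500/25) ≈ 87.14°
zero (s+500): 500 + j500 → |·| = √(500²+500²) = √500000 ≈ 707.11, ∠ = arctan(500/500) ≈ 45.00°
pole (s+8): 8 + j500 → |·| = √(8²+500²) = √250064 ≈ 500.06, ∠ = arctan(500/8) ≈ 89.08°
pole (s+200): 200 + j500 → |·| = √(200²+500²) = √290000 ≈ 538.52, ∠ = arctan(500/200) ≈ 68.20°
|H| = 10 · 3.5399e+05 / 2.6929e+05 ≈ 13.145
Gain = 20 log₁₀(13.145) ≈ 22.38 dB
∠H = 132.14° − 157.28° = -25.14°

22.4 dB, -25.1°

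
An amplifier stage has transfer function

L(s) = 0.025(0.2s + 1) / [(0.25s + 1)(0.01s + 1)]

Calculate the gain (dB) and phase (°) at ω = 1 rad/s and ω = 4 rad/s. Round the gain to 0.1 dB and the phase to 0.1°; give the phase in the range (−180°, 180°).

ω = 1: -32.1 dB, -3.3°; ω = 4: -32.9 dB, -8.6°

At ω = 1 rad/s:
zero (1 + j1·0.2) = 1 + j0.2 → |·| ≈ 1.0198, ∠ ≈ 11.31°
pole (1 + j1·0.25) = 1 + j0.25 → |·| ≈ 1.0308, ∠ ≈ 14.04°
pole (1 + j1·0.01) = 1 + j0.01 → |·| ≈ 1, ∠ ≈ 0.57°
|L| = 0.025 · 1.0198 / (1.0308 · 1) ≈ 0.024733
Gain = 20 log₁₀(0.024733) ≈ -32.13 dB
∠L = (11.31°) − (14.04° + 0.57°) = -3.30°

At ω = 4 rad/s:
zero (1 + j4·0.2) = 1 + j0.8 → |·| ≈ 1.2806, ∠ ≈ 38.66°
pole (1 + j4·0.25) = 1 + j1 → |·| ≈ 1.4142, ∠ ≈ 45.00°
pole (1 + j4·0.01) = 1 + j0.04 → |·| ≈ 1.0008, ∠ ≈ 2.29°
|L| = 0.025 · 1.2806 / (1.4142 · 1.0008) ≈ 0.02262
Gain = 20 log₁₀(0.02262) ≈ -32.91 dB
∠L = (38.66°) − (45.00° + 2.29°) = -8.63°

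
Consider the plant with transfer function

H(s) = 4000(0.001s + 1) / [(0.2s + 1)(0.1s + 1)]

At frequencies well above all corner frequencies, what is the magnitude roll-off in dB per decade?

-20 dB/decade

Each pole contributes −20 dB/decade at high frequency; each zero contributes +20 dB/decade.
Net: 1 zero(s) − 2 pole(s) → -20 dB/decade.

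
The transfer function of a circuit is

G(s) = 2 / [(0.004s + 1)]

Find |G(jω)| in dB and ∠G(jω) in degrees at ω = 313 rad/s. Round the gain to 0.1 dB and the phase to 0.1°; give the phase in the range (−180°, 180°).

1.9 dB, -51.4°

At ω = 313 rad/s:
pole (1 + j313·0.004) = 1 + j1.252 → |·| ≈ 1.6023, ∠ ≈ 51.38°
|G| = 2 · 1 / (1.6023) ≈ 1.2482
Gain = 20 log₁₀(1.2482) ≈ 1.93 dB
∠G = (0°) − (51.38°) = -51.38°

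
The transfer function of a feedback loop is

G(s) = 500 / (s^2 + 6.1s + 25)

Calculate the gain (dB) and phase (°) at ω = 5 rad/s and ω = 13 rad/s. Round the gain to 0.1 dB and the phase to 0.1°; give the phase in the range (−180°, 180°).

At s = jω = j5:
quadratic: (j5)² + 6.1·j5 + 25 = 0 + j30.5 → |·| ≈ 30.5, ∠ ≈ 90.00°
|G| = 500 / 30.5 ≈ 16.393
Gain = 20 log₁₀(16.393) ≈ 24.29 dB
∠G = 0.00° − 90.00° = -90.00°

At s = jω = j13:
quadratic: (j13)² + 6.1·j13 + 25 = -144 + j79.3 → |·| ≈ 164.39, ∠ ≈ 151.16°
|G| = 500 / 164.39 ≈ 3.0415
Gain = 20 log₁₀(3.0415) ≈ 9.66 dB
∠G = 0.00° − 151.16° = -151.16°

ω = 5: 24.3 dB, -90.0°; ω = 13: 9.7 dB, -151.2°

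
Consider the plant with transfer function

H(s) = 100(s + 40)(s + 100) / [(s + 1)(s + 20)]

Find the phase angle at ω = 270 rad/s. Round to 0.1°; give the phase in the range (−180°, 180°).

At s = jω = j270:
zero (s+40): 40 + j270 → |·| = √(40²+270²) = √74500 ≈ 272.95, ∠ = arctan(270/40) ≈ 81.57°
zero (s+100): 100 + j270 → |·| = √(100²+270²) = √82900 ≈ 287.92, ∠ = arctan(270/100) ≈ 69.68°
pole (s+1): 1 + j270 → |·| = √(1²+270²) = √72901 ≈ 270, ∠ = arctan(270/1) ≈ 89.79°
pole (s+20): 20 + j270 → |·| = √(20²+270²) = √73300 ≈ 270.74, ∠ = arctan(270/20) ≈ 85.76°
∠H = 151.25° − 175.55° = -24.30°

-24.3°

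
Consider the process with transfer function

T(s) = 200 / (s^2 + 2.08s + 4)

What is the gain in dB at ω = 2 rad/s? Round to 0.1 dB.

At s = jω = j2:
quadratic: (j2)² + 2.08·j2 + 4 = 0 + j4.16 → |·| ≈ 4.16, ∠ ≈ 90.00°
|T| = 200 / 4.16 ≈ 48.077
Gain = 20 log₁₀(48.077) ≈ 33.64 dB

33.6 dB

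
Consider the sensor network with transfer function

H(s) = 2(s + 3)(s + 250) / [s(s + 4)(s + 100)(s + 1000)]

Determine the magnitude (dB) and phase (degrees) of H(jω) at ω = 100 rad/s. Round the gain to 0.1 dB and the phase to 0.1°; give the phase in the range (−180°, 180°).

At s = jω = j100:
zero (s+3): 3 + j100 → |·| = √(3²+100²) = √10009 ≈ 100.04, ∠ = arctan(100/3) ≈ 88.28°
zero (s+250): 250 + j100 → |·| = √(250²+100²) = √72500 ≈ 269.26, ∠ = arctan(100/250) ≈ 21.80°
pole (s+4): 4 + j100 → |·| = √(4²+100²) = √10016 ≈ 100.08, ∠ = arctan(100/4) ≈ 87.71°
pole (s+100): 100 + j100 → |·| = √(100²+100²) = √20000 ≈ 141.42, ∠ = arctan(100/100) ≈ 45.00°
pole (s+1000): 1000 + j100 → |·| = √(1000²+100²) = √1010000 ≈ 1005, ∠ = arctan(100/1000) ≈ 5.71°
pole at origin: |s| = 100, ∠ = 90.00° (in denominator)
|H| = 2 · 26937 / 1.4224e+09 ≈ 3.7875e-05
Gain = 20 log₁₀(3.7875e-05) ≈ -88.43 dB
∠H = 110.08° − 228.42° = -118.34°

-88.4 dB, -118.3°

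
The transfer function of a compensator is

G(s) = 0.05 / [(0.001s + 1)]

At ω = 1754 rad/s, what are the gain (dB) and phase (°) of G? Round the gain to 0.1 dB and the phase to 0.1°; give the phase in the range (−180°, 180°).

-32.1 dB, -60.3°

At ω = 1754 rad/s:
pole (1 + j1754·0.001) = 1 + j1.754 → |·| ≈ 2.019, ∠ ≈ 60.31°
|G| = 0.05 · 1 / (2.019) ≈ 0.024765
Gain = 20 log₁₀(0.024765) ≈ -32.12 dB
∠G = (0°) − (60.31°) = -60.31°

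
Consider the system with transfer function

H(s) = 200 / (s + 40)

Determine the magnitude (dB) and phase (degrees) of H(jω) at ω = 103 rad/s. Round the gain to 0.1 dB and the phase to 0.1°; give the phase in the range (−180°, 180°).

5.2 dB, -68.8°

At s = jω = j103:
pole (s+40): 40 + j103 → |·| = √(40²+103²) = √12209 ≈ 110.49, ∠ = arctan(103/40) ≈ 68.78°
|H| = 200 / 110.49 ≈ 1.8101
Gain = 20 log₁₀(1.8101) ≈ 5.15 dB
∠H = 0.00° − 68.78° = -68.78°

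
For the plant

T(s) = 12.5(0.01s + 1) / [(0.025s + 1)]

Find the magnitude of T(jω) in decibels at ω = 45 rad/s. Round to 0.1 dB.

At ω = 45 rad/s:
zero (1 + j45·0.01) = 1 + j0.45 → |·| ≈ 1.0966, ∠ ≈ 24.23°
pole (1 + j45·0.025) = 1 + j1.125 → |·| ≈ 1.5052, ∠ ≈ 48.37°
|T| = 12.5 · 1.0966 / (1.5052) ≈ 9.1068
Gain = 20 log₁₀(9.1068) ≈ 19.19 dB

19.2 dB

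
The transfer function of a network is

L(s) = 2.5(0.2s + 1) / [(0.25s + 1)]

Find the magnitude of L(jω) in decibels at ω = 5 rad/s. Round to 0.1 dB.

At ω = 5 rad/s:
zero (1 + j5·0.2) = 1 + j1 → |·| ≈ 1.4142, ∠ ≈ 45.00°
pole (1 + j5·0.25) = 1 + j1.25 → |·| ≈ 1.6008, ∠ ≈ 51.34°
|L| = 2.5 · 1.4142 / (1.6008) ≈ 2.2086
Gain = 20 log₁₀(2.2086) ≈ 6.88 dB

6.9 dB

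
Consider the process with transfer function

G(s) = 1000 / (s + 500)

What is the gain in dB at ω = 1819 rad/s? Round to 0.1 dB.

-5.5 dB

At s = jω = j1819:
pole (s+500): 500 + j1819 → |·| = √(500²+1819²) = √3558761 ≈ 1886.5, ∠ = arctan(1819/500) ≈ 74.63°
|G| = 1000 / 1886.5 ≈ 0.53008
Gain = 20 log₁₀(0.53008) ≈ -5.51 dB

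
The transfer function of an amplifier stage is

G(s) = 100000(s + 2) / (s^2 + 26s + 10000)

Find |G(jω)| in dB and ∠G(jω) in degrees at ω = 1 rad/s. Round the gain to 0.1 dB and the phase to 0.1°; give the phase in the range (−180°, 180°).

At s = jω = j1:
zero (s+2): 2 + j1 → |·| = √(2²+1²) = √5 ≈ 2.2361, ∠ = arctan(1/2) ≈ 26.57°
quadratic: (j1)² + 26·j1 + 10000 = 9999 + j26 → |·| ≈ 9999, ∠ ≈ 0.15°
|G| = 100000 · 2.2361 / 9999 ≈ 22.363
Gain = 20 log₁₀(22.363) ≈ 26.99 dB
∠G = 26.57° − 0.15° = 26.42°

27.0 dB, 26.4°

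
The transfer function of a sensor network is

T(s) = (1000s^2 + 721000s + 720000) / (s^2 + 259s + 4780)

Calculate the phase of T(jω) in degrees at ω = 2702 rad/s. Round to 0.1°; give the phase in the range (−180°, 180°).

Substitute s = j2702:
Numerator: 1000(j2702)^2 + 721000(j2702) + 720000 = -7300084000 + j1948142000
Denominator: (j2702)^2 + 259(j2702) + 4780 = -7296024 + j699818
|N| = √(7300084000² + 1948142000²) ≈ 7.5556e+09, ∠N ≈ 165.06°
|D| = √(7296024² + 699818²) ≈ 7.3295e+06, ∠D ≈ 174.52°
∠T = 165.06° − 174.52° = -9.46°

-9.5°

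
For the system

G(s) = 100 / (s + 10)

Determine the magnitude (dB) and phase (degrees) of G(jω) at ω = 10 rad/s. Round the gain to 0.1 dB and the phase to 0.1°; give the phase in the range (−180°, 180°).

17.0 dB, -45.0°

At s = jω = j10:
pole (s+10): 10 + j10 → |·| = √(10²+10²) = √200 ≈ 14.142, ∠ = arctan(10/10) ≈ 45.00°
|G| = 100 / 14.142 ≈ 7.0711
Gain = 20 log₁₀(7.0711) ≈ 16.99 dB
∠G = 0.00° − 45.00° = -45.00°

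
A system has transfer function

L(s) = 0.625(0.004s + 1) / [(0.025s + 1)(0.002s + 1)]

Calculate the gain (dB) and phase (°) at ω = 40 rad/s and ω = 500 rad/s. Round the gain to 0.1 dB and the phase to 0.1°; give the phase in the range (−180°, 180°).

At ω = 40 rad/s:
zero (1 + j40·0.004) = 1 + j0.16 → |·| ≈ 1.0127, ∠ ≈ 9.09°
pole (1 + j40·0.025) = 1 + j1 → |·| ≈ 1.4142, ∠ ≈ 45.00°
pole (1 + j40·0.002) = 1 + j0.08 → |·| ≈ 1.0032, ∠ ≈ 4.57°
|L| = 0.625 · 1.0127 / (1.4142 · 1.0032) ≈ 0.44613
Gain = 20 log₁₀(0.44613) ≈ -7.01 dB
∠L = (9.09°) − (45.00° + 4.57°) = -40.48°

At ω = 500 rad/s:
zero (1 + j500·0.004) = 1 + j2 → |·| ≈ 2.2361, ∠ ≈ 63.43°
pole (1 + j500·0.025) = 1 + j12.5 → |·| ≈ 12.54, ∠ ≈ 85.43°
pole (1 + j500·0.002) = 1 + j1 → |·| ≈ 1.4142, ∠ ≈ 45.00°
|L| = 0.625 · 2.2361 / (12.54 · 1.4142) ≈ 0.078807
Gain = 20 log₁₀(0.078807) ≈ -22.07 dB
∠L = (63.43°) − (85.43° + 45.00°) = -67.00°

ω = 40: -7.0 dB, -40.5°; ω = 500: -22.1 dB, -67.0°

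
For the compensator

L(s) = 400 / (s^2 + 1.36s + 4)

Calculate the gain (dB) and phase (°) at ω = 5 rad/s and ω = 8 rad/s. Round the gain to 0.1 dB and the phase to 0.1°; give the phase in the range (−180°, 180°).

At s = jω = j5:
quadratic: (j5)² + 1.36·j5 + 4 = -21 + j6.8 → |·| ≈ 22.074, ∠ ≈ 162.06°
|L| = 400 / 22.074 ≈ 18.121
Gain = 20 log₁₀(18.121) ≈ 25.16 dB
∠L = 0.00° − 162.06° = -162.06°

At s = jω = j8:
quadratic: (j8)² + 1.36·j8 + 4 = -60 + j10.88 → |·| ≈ 60.978, ∠ ≈ 169.72°
|L| = 400 / 60.978 ≈ 6.5597
Gain = 20 log₁₀(6.5597) ≈ 16.34 dB
∠L = 0.00° − 169.72° = -169.72°

ω = 5: 25.2 dB, -162.1°; ω = 8: 16.3 dB, -169.7°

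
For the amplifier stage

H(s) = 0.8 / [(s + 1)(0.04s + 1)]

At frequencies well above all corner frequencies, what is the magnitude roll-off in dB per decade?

Each pole contributes −20 dB/decade at high frequency; each zero contributes +20 dB/decade.
Net: 0 zero(s) − 2 pole(s) → -40 dB/decade.

-40 dB/decade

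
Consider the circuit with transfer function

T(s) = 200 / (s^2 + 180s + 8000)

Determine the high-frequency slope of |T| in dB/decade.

Each pole contributes −20 dB/decade at high frequency; each zero contributes +20 dB/decade.
Net: 0 zero(s) − 2 pole(s) → -40 dB/decade.

-40 dB/decade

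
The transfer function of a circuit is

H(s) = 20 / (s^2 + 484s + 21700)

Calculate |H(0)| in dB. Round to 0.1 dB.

H(0) = 20 / 21700 ≈ 0.00092166
20 log₁₀(0.00092166) ≈ -60.71 dB

-60.7 dB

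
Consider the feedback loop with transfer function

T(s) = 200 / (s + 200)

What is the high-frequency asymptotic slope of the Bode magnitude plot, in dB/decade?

Each pole contributes −20 dB/decade at high frequency; each zero contributes +20 dB/decade.
Net: 0 zero(s) − 1 pole(s) → -20 dB/decade.

-20 dB/decade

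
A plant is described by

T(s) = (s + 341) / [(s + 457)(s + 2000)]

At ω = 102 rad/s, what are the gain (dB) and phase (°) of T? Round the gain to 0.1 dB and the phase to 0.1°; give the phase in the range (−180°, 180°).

At s = jω = j102:
zero (s+341): 341 + j102 → |·| = √(341²+102²) = √126685 ≈ 355.93, ∠ = arctan(102/341) ≈ 16.65°
pole (s+457): 457 + j102 → |·| = √(457²+102²) = √219253 ≈ 468.24, ∠ = arctan(102/457) ≈ 12.58°
pole (s+2000): 2000 + j102 → |·| = √(2000²+102²) = √4010404 ≈ 2002.6, ∠ = arctan(102/2000) ≈ 2.92°
|T| = 1 · 355.93 / 9.377e+05 ≈ 0.00037958
Gain = 20 log₁₀(0.00037958) ≈ -68.41 dB
∠T = 16.65° − 15.50° = 1.15°

-68.4 dB, 1.2°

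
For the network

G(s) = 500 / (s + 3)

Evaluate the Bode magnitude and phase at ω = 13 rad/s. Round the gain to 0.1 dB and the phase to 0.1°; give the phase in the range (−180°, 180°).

At s = jω = j13:
pole (s+3): 3 + j13 → |·| = √(3²+13²) = √178 ≈ 13.342, ∠ = arctan(13/3) ≈ 77.01°
|G| = 500 / 13.342 ≈ 37.476
Gain = 20 log₁₀(37.476) ≈ 31.48 dB
∠G = 0.00° − 77.01° = -77.01°

31.5 dB, -77.0°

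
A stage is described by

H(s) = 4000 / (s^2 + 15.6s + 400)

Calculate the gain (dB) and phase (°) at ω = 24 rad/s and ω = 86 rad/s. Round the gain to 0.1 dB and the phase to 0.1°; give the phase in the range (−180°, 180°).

At s = jω = j24:
quadratic: (j24)² + 15.6·j24 + 400 = -176 + j374.4 → |·| ≈ 413.7, ∠ ≈ 115.18°
|H| = 4000 / 413.7 ≈ 9.6688
Gain = 20 log₁₀(9.6688) ≈ 19.71 dB
∠H = 0.00° − 115.18° = -115.18°

At s = jω = j86:
quadratic: (j86)² + 15.6·j86 + 400 = -6996 + j1341.6 → |·| ≈ 7123.5, ∠ ≈ 169.14°
|H| = 4000 / 7123.5 ≈ 0.56152
Gain = 20 log₁₀(0.56152) ≈ -5.01 dB
∠H = 0.00° − 169.14° = -169.14°

ω = 24: 19.7 dB, -115.2°; ω = 86: -5.0 dB, -169.1°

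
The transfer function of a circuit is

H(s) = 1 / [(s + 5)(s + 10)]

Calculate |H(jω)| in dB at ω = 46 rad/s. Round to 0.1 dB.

-66.8 dB

At s = jω = j46:
pole (s+5): 5 + j46 → |·| = √(5²+46²) = √2141 ≈ 46.271, ∠ = arctan(46/5) ≈ 83.80°
pole (s+10): 10 + j46 → |·| = √(10²+46²) = √2216 ≈ 47.074, ∠ = arctan(46/10) ≈ 77.74°
|H| = 1 / 2178.2 ≈ 0.00045909
Gain = 20 log₁₀(0.00045909) ≈ -66.76 dB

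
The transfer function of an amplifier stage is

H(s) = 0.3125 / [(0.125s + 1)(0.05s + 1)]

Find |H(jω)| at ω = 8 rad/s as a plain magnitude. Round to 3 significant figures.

At ω = 8 rad/s:
pole (1 + j8·0.125) = 1 + j1 → |·| ≈ 1.4142, ∠ ≈ 45.00°
pole (1 + j8·0.05) = 1 + j0.4 → |·| ≈ 1.077, ∠ ≈ 21.80°
|H| = 0.3125 · 1 / (1.4142 · 1.077) ≈ 0.20517

0.205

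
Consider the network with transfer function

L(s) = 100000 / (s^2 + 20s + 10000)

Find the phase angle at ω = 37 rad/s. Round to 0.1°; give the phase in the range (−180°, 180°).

-4.9°

At s = jω = j37:
quadratic: (j37)² + 20·j37 + 10000 = 8631 + j740 → |·| ≈ 8662.7, ∠ ≈ 4.90°
∠L = 0.00° − 4.90° = -4.90°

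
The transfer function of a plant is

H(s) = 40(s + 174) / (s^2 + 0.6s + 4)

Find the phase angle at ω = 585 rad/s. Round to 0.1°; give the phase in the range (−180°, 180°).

At s = jω = j585:
zero (s+174): 174 + j585 → |·| = √(174²+585²) = √372501 ≈ 610.33, ∠ = arctan(585/174) ≈ 73.44°
quadratic: (j585)² + 0.6·j585 + 4 = -342221 + j351 → |·| ≈ 3.4222e+05, ∠ ≈ 179.94°
∠H = 73.44° − 179.94° = -106.50°

-106.5°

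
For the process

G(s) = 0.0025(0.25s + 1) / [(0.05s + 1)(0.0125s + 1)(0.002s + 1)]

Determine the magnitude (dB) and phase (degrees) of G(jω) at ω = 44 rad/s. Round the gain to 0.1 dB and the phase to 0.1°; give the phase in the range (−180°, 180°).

-40.0 dB, -14.6°

At ω = 44 rad/s:
zero (1 + j44·0.25) = 1 + j11 → |·| ≈ 11.045, ∠ ≈ 84.81°
pole (1 + j44·0.05) = 1 + j2.2 → |·| ≈ 2.4166, ∠ ≈ 65.56°
pole (1 + j44·0.0125) = 1 + j0.55 → |·| ≈ 1.1413, ∠ ≈ 28.81°
pole (1 + j44·0.002) = 1 + j0.088 → |·| ≈ 1.0039, ∠ ≈ 5.03°
|G| = 0.0025 · 11.045 / (2.4166 · 1.1413 · 1.0039) ≈ 0.0099727
Gain = 20 log₁₀(0.0099727) ≈ -40.02 dB
∠G = (84.81°) − (65.56° + 28.81° + 5.03°) = -14.59°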